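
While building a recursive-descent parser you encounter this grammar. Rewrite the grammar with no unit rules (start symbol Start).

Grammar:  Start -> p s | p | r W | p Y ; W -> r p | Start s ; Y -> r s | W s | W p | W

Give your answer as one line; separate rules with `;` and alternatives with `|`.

Unit pairs: Y ⇒* {W}.
Replace each nonterminal's rules with the union of the non-unit rules of every nonterminal it unit-derives.

Start -> p s | p | r W | p Y; W -> r p | Start s; Y -> r p | Start s | r s | W s | W p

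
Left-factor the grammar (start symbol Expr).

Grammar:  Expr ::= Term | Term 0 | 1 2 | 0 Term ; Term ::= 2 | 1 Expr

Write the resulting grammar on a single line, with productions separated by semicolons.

Expr ::= 1 2 | 0 Term | Term Expr1; Term ::= 2 | 1 Expr; Expr1 ::= ε | 0

Expr has alternatives sharing prefix 'Term': factor to Expr → Term Expr1 with Expr1 → ε | 0.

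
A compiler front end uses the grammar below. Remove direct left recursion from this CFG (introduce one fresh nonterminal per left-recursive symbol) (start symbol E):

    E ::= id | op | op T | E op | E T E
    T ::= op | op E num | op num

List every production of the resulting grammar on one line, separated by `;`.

E ::= id E' | op E' | op T E'; T ::= op | op E num | op num; E' ::= op E' | T E E' | ε

E is directly left-recursive.
For E: α = {op, T E}, β = {id, op, op T}. Rewrite as E → β E' and E' → α E' | ε.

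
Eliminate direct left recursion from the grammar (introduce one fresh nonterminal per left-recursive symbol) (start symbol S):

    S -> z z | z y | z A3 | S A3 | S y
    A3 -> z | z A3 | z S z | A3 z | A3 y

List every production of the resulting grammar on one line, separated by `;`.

Directly left-recursive nonterminals: S, A3.
For S: α = {A3, y}, β = {z z, z y, z A3}. Rewrite as S → β S' and S' → α S' | ε.
For A3: α = {z, y}, β = {z, z A3, z S z}. Rewrite as A3 → β A3' and A3' → α A3' | ε.

S -> z z S' | z y S' | z A3 S'; A3 -> z A3' | z A3 A3' | z S z A3'; S' -> A3 S' | y S' | ε; A3' -> z A3' | y A3' | ε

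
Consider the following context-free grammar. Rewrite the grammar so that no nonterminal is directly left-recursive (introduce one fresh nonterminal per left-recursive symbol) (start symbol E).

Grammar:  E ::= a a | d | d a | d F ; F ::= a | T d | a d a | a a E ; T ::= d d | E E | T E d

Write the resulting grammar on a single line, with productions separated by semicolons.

Directly left-recursive nonterminal: T.
For T: α = {E d}, β = {d d, E E}. Rewrite as T → β T' and T' → α T' | ε.

E ::= a a | d | d a | d F; F ::= a | T d | a d a | a a E; T ::= d d T' | E E T'; T' ::= E d T' | epsilon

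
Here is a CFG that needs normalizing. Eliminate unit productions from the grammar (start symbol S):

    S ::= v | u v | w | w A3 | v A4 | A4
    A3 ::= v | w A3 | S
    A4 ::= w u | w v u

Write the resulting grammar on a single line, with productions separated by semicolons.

S ::= w u | w v u | v | u v | w | w A3 | v A4; A3 ::= w u | w v u | v | u v | w | w A3 | v A4; A4 ::= w u | w v u

Unit pairs: A3 ⇒* {A4, S}; S ⇒* {A4}.
For every A with A ⇒* B via unit rules, add B's non-unit alternatives to A; then delete every rule of the form X → Y.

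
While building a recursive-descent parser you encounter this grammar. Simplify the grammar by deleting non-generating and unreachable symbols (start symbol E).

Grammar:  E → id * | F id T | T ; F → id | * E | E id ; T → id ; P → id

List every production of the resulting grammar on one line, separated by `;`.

Generating nonterminals: {E, F, P, T}.
Reachable from E after that: {E, F, T}.
Removed useless symbols: {P} and every production mentioning them.

E → id * | F id T | T; F → id | * E | E id; T → id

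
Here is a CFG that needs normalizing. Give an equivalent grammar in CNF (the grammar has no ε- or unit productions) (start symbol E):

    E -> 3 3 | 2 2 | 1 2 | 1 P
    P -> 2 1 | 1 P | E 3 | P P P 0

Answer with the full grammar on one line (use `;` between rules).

Introduce a nonterminal for each terminal appearing in a rule of length ≥ 2: X1 → 3, X2 → 2, X3 → 1, X4 → 0.
Binarize each right-hand side of length ≥ 3 by chaining fresh nonterminals (Y1, Y2, …): affected rules were P → P P P X4.

E -> X1 X1 | X2 X2 | X3 X2 | X3 P; P -> X2 X3 | X3 P | E X1 | P Y1; X1 -> 3; X2 -> 2; X3 -> 1; X4 -> 0; Y1 -> P Y2; Y2 -> P X4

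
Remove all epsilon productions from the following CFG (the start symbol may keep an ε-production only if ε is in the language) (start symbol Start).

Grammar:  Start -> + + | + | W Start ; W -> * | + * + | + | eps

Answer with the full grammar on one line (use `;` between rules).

Nullable nonterminals: {W}.
ε ∉ L(G), so no ε-production is kept.

Start -> + + | + | W Start; W -> * | + * + | +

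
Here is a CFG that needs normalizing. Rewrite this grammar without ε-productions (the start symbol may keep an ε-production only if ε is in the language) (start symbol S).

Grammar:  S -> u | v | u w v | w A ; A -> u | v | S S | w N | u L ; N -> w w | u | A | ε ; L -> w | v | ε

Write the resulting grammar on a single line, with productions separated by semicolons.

S -> u | v | u w v | w A; A -> u | v | S S | w N | w | u L; N -> w w | u | A; L -> w | v

Nullable nonterminals: {L, N}.
ε ∉ L(G), so no ε-production is kept.
For each production, add variants omitting each subset of nullable occurrences: A → w N gives w N | w.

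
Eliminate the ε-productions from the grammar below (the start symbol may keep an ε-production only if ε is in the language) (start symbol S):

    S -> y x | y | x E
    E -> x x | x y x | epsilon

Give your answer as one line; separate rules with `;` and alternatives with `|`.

Nullable nonterminals: {E}.
ε ∉ L(G), so no ε-production is kept.
Expand every rule over subsets of its nullable positions: S → x E gives x E | x.

S -> y x | y | x E | x; E -> x x | x y x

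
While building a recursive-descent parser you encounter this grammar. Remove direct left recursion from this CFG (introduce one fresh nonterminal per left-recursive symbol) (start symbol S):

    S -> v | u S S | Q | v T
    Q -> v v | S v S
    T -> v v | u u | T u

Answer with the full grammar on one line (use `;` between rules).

T is directly left-recursive.
For T: α = {u}, β = {v v, u u}. Rewrite as T → β T' and T' → α T' | ε.

S -> v | u S S | Q | v T; Q -> v v | S v S; T -> v v T' | u u T'; T' -> u T' | ε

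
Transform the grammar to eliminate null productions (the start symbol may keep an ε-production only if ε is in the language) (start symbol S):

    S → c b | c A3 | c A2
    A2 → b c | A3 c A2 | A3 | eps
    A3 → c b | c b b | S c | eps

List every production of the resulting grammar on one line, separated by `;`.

S → c b | c A3 | c | c A2; A2 → b c | A3 c A2 | A3 c | c A2 | c | A3; A3 → c b | c b b | S c

Nullable nonterminals: {A2, A3}.
ε ∉ L(G), so no ε-production is kept.
Add the nullable-subset variants: S → c A3 gives c A3 | c. A2 → A3 c A2 gives A3 c A2 | A3 c | c A2 | c.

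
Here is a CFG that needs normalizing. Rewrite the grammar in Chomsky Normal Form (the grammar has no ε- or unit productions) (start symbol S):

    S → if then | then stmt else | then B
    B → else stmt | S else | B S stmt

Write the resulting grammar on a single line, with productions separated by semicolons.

S → X1 X2 | X2 Y1 | X2 B; B → X4 X3 | S X4 | B Y2; X1 → if; X2 → then; X3 → stmt; X4 → else; Y1 → X3 X4; Y2 → S X3

Introduce a nonterminal for each terminal appearing in a rule of length ≥ 2: X1 → if, X2 → then, X3 → stmt, X4 → else.
Binarize each right-hand side of length ≥ 3 by chaining fresh nonterminals (Y1, Y2, …): affected rules were S → X2 X3 X4; B → B S X3.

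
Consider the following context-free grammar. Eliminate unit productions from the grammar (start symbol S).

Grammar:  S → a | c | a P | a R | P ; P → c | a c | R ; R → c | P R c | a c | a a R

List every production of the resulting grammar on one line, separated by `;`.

S → a | c | a P | a R | a c | P R c | a a R; P → c | a c | P R c | a a R; R → c | P R c | a c | a a R

Unit pairs: P ⇒* {R}; S ⇒* {P, R}.
For every A with A ⇒* B via unit rules, add B's non-unit alternatives to A; then delete every rule of the form X → Y.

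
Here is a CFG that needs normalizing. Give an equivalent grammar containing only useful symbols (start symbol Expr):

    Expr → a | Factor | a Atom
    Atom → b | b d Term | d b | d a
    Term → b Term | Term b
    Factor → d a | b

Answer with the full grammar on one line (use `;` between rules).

Generating nonterminals: {Atom, Expr, Factor}.
Reachable from Expr after that: {Atom, Expr, Factor}.
Removed useless symbols: {Term} and every production mentioning them.

Expr → a | Factor | a Atom; Atom → b | d b | d a; Factor → d a | b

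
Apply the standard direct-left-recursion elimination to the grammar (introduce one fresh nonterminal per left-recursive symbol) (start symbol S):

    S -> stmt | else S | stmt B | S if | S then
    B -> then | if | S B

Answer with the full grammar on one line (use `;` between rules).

S -> stmt S' | else S S' | stmt B S'; B -> then | if | S B; S' -> if S' | then S' | ε

Left recursion appears on S.
For S: α = {if, then}, β = {stmt, else S, stmt B}. Rewrite as S → β S' and S' → α S' | ε.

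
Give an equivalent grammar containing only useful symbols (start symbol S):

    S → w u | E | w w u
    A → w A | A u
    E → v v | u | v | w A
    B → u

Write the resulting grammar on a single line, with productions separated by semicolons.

Generating nonterminals: {B, E, S}.
Reachable from S after that: {E, S}.
Removed useless symbols: {A, B} and every production mentioning them.

S → w u | E | w w u; E → v v | u | v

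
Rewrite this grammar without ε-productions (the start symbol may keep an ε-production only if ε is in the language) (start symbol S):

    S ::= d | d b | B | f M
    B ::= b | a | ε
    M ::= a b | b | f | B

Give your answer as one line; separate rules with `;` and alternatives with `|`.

S ::= d | d b | B | f M | f | ε; B ::= b | a; M ::= a b | b | f | B

Nullable nonterminals: {B, M, S}.
ε ∈ L(G) since S is nullable, so keep S → ε.
Add the nullable-subset variants: S → f M gives f M | f.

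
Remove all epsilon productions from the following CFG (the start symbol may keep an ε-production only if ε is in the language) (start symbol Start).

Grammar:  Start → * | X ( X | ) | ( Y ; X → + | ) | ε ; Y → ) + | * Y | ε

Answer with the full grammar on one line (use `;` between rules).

Start → * | X ( X | X ( | ( X | ( | ) | ( Y; X → + | ); Y → ) + | * Y | *

The nullable symbols are {X, Y}.
ε ∉ L(G), so no ε-production is kept.
For each production, add variants omitting each subset of nullable occurrences: Start → X ( X gives X ( X | X ( | ( X | (. Y → * Y gives * Y | *.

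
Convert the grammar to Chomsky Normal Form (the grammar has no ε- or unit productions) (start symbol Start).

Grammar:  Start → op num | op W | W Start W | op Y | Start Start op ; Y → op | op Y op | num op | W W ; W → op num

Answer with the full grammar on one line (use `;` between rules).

Start → X1 X2 | X1 W | W Y1 | X1 Y | Start Y2; Y → op | X1 Y3 | X2 X1 | W W; W → X1 X2; X1 → op; X2 → num; Y1 → Start W; Y2 → Start X1; Y3 → Y X1

Introduce a nonterminal for each terminal appearing in a rule of length ≥ 2: X1 → op, X2 → num.
Binarize each right-hand side of length ≥ 3 by chaining fresh nonterminals (Y1, Y2, …): affected rules were Start → W Start W; Start → Start Start X1; Y → X1 Y X1.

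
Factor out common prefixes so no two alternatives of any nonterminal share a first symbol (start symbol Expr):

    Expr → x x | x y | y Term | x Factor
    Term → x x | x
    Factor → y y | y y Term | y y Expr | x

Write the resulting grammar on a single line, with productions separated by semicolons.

Expr has alternatives sharing prefix 'x': factor to Expr → x Expr1 with Expr1 → x | y | Factor.
Term has alternatives sharing prefix 'x': factor to Term → x Term1 with Term1 → x | ε.
Factor has alternatives sharing prefix 'y y': factor to Factor → y y Factor1 with Factor1 → ε | Term | Expr.

Expr → y Term | x Expr1; Term → x Term1; Factor → x | y y Factor1; Expr1 → x | y | Factor; Term1 → x | ε; Factor1 → ε | Term | Expr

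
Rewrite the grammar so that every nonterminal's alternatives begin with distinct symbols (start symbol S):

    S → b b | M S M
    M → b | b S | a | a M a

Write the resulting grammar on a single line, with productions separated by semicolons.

S → b b | M S M; M → b M' | a M''; M' → ε | S; M'' → ε | M a

M has alternatives sharing prefix 'b': factor to M → b M' with M' → ε | S.
M has alternatives sharing prefix 'a': factor to M → a M'' with M'' → ε | M a.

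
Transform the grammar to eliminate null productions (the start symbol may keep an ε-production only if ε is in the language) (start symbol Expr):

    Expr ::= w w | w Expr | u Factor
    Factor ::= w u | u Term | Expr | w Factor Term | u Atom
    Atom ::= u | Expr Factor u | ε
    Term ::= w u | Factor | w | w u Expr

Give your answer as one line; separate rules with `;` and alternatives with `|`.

Nullable nonterminals: {Atom}.
ε ∉ L(G), so no ε-production is kept.
For each production, add variants omitting each subset of nullable occurrences: Factor → u Atom gives u Atom | u.

Expr ::= w w | w Expr | u Factor; Factor ::= w u | u Term | Expr | w Factor Term | u Atom | u; Atom ::= u | Expr Factor u; Term ::= w u | Factor | w | w u Expr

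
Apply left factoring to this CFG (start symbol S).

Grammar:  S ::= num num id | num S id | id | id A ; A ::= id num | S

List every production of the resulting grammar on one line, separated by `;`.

S ::= num S' | id S''; A ::= id num | S; S' ::= num id | S id; S'' ::= ε | A

S has alternatives sharing prefix 'num': factor to S → num S' with S' → num id | S id.
S has alternatives sharing prefix 'id': factor to S → id S'' with S'' → ε | A.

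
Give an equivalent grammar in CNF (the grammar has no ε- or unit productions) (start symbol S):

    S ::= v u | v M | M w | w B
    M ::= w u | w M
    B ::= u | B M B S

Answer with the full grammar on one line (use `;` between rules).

S ::= X1 X2 | X1 M | M X3 | X3 B; M ::= X3 X2 | X3 M; B ::= u | B Y1; X1 ::= v; X2 ::= u; X3 ::= w; Y1 ::= M Y2; Y2 ::= B S

Introduce a nonterminal for each terminal appearing in a rule of length ≥ 2: X1 → v, X2 → u, X3 → w.
Binarize each right-hand side of length ≥ 3 by chaining fresh nonterminals (Y1, Y2, …): affected rules were B → B M B S.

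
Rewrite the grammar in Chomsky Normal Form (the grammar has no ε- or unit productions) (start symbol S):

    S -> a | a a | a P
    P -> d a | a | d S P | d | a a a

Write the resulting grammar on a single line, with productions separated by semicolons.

Introduce a nonterminal for each terminal appearing in a rule of length ≥ 2: X1 → a, X2 → d.
Binarize each right-hand side of length ≥ 3 by chaining fresh nonterminals (Y1, Y2, …): affected rules were P → X2 S P; P → X1 X1 X1.

S -> a | X1 X1 | X1 P; P -> X2 X1 | a | X2 Y1 | d | X1 Y2; X1 -> a; X2 -> d; Y1 -> S P; Y2 -> X1 X1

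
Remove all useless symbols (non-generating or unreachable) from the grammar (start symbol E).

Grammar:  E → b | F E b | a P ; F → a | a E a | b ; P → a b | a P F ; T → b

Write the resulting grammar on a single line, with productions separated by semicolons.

Generating nonterminals: {E, F, P, T}.
Reachable from E after that: {E, F, P}.
Removed useless symbols: {T} and every production mentioning them.

E → b | F E b | a P; F → a | a E a | b; P → a b | a P F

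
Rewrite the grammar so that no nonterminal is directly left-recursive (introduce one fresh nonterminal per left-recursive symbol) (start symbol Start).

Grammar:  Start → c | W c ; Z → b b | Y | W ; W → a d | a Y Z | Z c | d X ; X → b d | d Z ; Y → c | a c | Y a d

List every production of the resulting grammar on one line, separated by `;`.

Directly left-recursive nonterminal: Y.
For Y: α = {a d}, β = {c, a c}. Rewrite as Y → β Y1 and Y1 → α Y1 | ε.

Start → c | W c; Z → b b | Y | W; W → a d | a Y Z | Z c | d X; X → b d | d Z; Y → c Y1 | a c Y1; Y1 → a d Y1 | ε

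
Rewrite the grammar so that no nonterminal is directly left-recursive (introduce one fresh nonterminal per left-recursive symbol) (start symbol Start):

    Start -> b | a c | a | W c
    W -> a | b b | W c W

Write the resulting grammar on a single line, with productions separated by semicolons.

W is directly left-recursive.
For W: α = {c W}, β = {a, b b}. Rewrite as W → β W1 and W1 → α W1 | ε.

Start -> b | a c | a | W c; W -> a W1 | b b W1; W1 -> c W W1 | ε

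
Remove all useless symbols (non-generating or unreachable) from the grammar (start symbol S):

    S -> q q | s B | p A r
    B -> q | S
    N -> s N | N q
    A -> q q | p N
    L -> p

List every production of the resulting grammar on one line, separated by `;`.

Generating nonterminals: {A, B, L, S}.
Reachable from S after that: {A, B, S}.
Removed useless symbols: {L, N} and every production mentioning them.

S -> q q | s B | p A r; B -> q | S; A -> q q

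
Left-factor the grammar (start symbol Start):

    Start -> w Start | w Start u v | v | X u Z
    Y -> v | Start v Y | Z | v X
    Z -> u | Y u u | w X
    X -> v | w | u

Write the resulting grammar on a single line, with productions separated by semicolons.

Start has alternatives sharing prefix 'w Start': factor to Start → w Start Start1 with Start1 → ε | u v.
Y has alternatives sharing prefix 'v': factor to Y → v Y1 with Y1 → ε | X.

Start -> v | X u Z | w Start Start1; Y -> Start v Y | Z | v Y1; Z -> u | Y u u | w X; X -> v | w | u; Start1 -> ε | u v; Y1 -> ε | X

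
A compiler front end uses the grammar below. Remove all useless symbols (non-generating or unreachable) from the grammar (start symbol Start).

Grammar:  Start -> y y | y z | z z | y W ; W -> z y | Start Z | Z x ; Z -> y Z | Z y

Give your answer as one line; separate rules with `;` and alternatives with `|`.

Generating nonterminals: {Start, W}.
Reachable from Start after that: {Start, W}.
Removed useless symbols: {Z} and every production mentioning them.

Start -> y y | y z | z z | y W; W -> z y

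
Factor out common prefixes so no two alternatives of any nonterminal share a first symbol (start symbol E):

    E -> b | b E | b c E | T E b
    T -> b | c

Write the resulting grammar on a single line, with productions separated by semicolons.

E -> T E b | b E'; T -> b | c; E' -> ε | E | c E

E has alternatives sharing prefix 'b': factor to E → b E' with E' → ε | E | c E.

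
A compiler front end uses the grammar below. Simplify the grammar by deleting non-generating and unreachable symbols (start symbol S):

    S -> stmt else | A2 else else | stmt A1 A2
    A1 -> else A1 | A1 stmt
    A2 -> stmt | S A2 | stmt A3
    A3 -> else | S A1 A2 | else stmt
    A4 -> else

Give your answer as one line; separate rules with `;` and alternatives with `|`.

S -> stmt else | A2 else else; A2 -> stmt | S A2 | stmt A3; A3 -> else | else stmt

Generating nonterminals: {A2, A3, A4, S}.
Reachable from S after that: {A2, A3, S}.
Removed useless symbols: {A1, A4} and every production mentioning them.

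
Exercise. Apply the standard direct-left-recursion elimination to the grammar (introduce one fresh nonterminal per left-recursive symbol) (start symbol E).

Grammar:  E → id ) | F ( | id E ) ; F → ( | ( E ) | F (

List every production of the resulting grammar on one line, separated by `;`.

E → id ) | F ( | id E ); F → ( F' | ( E ) F'; F' → ( F' | ε

Left recursion appears on F.
For F: α = {(}, β = {(, ( E )}. Rewrite as F → β F' and F' → α F' | ε.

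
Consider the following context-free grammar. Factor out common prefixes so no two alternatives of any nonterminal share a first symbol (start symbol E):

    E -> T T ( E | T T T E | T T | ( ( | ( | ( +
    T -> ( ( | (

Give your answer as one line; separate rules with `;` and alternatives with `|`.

E has alternatives sharing prefix 'T T': factor to E → T T E' with E' → ( E | T E | ε.
E has alternatives sharing prefix '(': factor to E → ( E'' with E'' → ( | ε | +.
T has alternatives sharing prefix '(': factor to T → ( T' with T' → ( | ε.

E -> T T E' | ( E''; T -> ( T'; E' -> ( E | T E | ε; E'' -> ( | ε | +; T' -> ( | ε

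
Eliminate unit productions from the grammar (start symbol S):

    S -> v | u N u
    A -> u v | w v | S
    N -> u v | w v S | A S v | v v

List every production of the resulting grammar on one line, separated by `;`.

Unit pairs: A ⇒* {S}.
For each unit pair (A, B), copy every non-unit production of B to A, then drop all unit productions.

S -> v | u N u; A -> v | u N u | u v | w v; N -> u v | w v S | A S v | v v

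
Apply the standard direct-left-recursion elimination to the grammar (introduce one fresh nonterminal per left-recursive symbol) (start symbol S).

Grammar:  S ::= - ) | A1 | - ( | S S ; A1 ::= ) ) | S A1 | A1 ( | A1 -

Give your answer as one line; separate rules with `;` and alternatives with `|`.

S, A1 are directly left-recursive.
For S: α = {S}, β = {- ), A1, - (}. Rewrite as S → β S' and S' → α S' | ε.
For A1: α = {(, -}, β = {) ), S A1}. Rewrite as A1 → β A1' and A1' → α A1' | ε.

S ::= - ) S' | A1 S' | - ( S'; A1 ::= ) ) A1' | S A1 A1'; S' ::= S S' | ε; A1' ::= ( A1' | - A1' | ε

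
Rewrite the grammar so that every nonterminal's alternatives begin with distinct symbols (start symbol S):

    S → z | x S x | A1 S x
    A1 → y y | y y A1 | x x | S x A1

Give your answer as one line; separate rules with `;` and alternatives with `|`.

A1 has alternatives sharing prefix 'y y': factor to A1 → y y A1' with A1' → ε | A1.

S → z | x S x | A1 S x; A1 → x x | S x A1 | y y A1'; A1' → ε | A1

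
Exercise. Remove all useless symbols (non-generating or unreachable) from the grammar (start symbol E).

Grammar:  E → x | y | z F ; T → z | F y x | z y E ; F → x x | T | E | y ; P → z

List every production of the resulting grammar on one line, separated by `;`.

E → x | y | z F; T → z | F y x | z y E; F → x x | T | E | y

Generating nonterminals: {E, F, P, T}.
Reachable from E after that: {E, F, T}.
Removed useless symbols: {P} and every production mentioning them.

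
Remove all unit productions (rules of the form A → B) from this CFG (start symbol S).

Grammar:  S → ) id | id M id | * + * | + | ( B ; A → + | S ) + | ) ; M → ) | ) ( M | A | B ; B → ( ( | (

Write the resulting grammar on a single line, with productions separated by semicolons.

Unit pairs: M ⇒* {A, B}.
Replace each nonterminal's rules with the union of the non-unit rules of every nonterminal it unit-derives.

S → ) id | id M id | * + * | + | ( B; A → + | S ) + | ); M → ( ( | ( | + | S ) + | ) | ) ( M; B → ( ( | (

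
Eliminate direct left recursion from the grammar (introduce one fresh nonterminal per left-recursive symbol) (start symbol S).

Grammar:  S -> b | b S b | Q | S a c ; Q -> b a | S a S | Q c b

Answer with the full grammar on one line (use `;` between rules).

Directly left-recursive nonterminals: S, Q.
For S: α = {a c}, β = {b, b S b, Q}. Rewrite as S → β S' and S' → α S' | ε.
For Q: α = {c b}, β = {b a, S a S}. Rewrite as Q → β Q' and Q' → α Q' | ε.

S -> b S' | b S b S' | Q S'; Q -> b a Q' | S a S Q'; S' -> a c S' | ε; Q' -> c b Q' | ε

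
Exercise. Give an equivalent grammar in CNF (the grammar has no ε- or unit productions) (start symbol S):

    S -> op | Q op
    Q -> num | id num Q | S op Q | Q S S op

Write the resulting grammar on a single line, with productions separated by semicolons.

S -> op | Q X1; Q -> num | X2 Y1 | S Y2 | Q Y3; X1 -> op; X2 -> id; X3 -> num; Y1 -> X3 Q; Y2 -> X1 Q; Y3 -> S Y4; Y4 -> S X1

Introduce a nonterminal for each terminal appearing in a rule of length ≥ 2: X1 → op, X2 → id, X3 → num.
Binarize each right-hand side of length ≥ 3 by chaining fresh nonterminals (Y1, Y2, …): affected rules were Q → X2 X3 Q; Q → S X1 Q; Q → Q S S X1.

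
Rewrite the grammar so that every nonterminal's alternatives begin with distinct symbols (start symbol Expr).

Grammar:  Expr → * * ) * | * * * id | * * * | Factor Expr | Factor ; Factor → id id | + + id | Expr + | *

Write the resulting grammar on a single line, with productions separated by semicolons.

Expr has alternatives sharing prefix '* *': factor to Expr → * * Expr1 with Expr1 → ) * | * id | *.
Expr has alternatives sharing prefix 'Factor': factor to Expr → Factor Expr2 with Expr2 → Expr | ε.
Expr1 has alternatives sharing prefix '*': factor to Expr1 → * Expr11 with Expr11 → id | ε.

Expr → * * Expr1 | Factor Expr2; Factor → id id | + + id | Expr + | *; Expr1 → ) * | * Expr11; Expr2 → Expr | ε; Expr11 → id | ε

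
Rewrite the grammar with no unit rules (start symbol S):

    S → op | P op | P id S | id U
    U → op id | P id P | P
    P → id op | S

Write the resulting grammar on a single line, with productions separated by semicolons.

Unit pairs: P ⇒* {S}; U ⇒* {P, S}.
Replace each nonterminal's rules with the union of the non-unit rules of every nonterminal it unit-derives.

S → op | P op | P id S | id U; U → op id | P id P | op | P op | P id S | id U | id op; P → op | P op | P id S | id U | id op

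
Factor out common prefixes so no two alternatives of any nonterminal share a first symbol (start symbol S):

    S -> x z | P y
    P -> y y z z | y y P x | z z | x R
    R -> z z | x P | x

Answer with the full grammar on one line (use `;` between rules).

S -> x z | P y; P -> z z | x R | y y P'; R -> z z | x R'; P' -> z z | P x; R' -> P | ε

P has alternatives sharing prefix 'y y': factor to P → y y P' with P' → z z | P x.
R has alternatives sharing prefix 'x': factor to R → x R' with R' → P | ε.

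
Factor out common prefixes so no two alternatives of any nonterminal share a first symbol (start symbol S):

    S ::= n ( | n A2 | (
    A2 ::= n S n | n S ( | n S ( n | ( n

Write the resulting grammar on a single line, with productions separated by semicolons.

S ::= ( | n S'; A2 ::= ( n | n S A2'; S' ::= ( | A2; A2' ::= n | ( A2''; A2'' ::= ε | n

S has alternatives sharing prefix 'n': factor to S → n S' with S' → ( | A2.
A2 has alternatives sharing prefix 'n S': factor to A2 → n S A2' with A2' → n | ( | ( n.
A2' has alternatives sharing prefix '(': factor to A2' → ( A2'' with A2'' → ε | n.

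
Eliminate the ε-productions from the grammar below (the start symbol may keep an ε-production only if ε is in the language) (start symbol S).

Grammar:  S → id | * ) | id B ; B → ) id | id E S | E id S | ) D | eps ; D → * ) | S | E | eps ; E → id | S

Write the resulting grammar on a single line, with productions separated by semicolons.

S → id | * ) | id B; B → ) id | id E S | E id S | ) D | ); D → * ) | S | E; E → id | S

Nullable set = {B, D}.
ε ∉ L(G), so no ε-production is kept.
For each production, add variants omitting each subset of nullable occurrences: B → ) D gives ) D | ).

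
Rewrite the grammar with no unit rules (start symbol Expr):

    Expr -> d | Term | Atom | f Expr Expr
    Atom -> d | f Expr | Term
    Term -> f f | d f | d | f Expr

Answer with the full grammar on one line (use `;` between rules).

Expr -> f f | d f | d | f Expr | f Expr Expr; Atom -> f f | d f | d | f Expr; Term -> f f | d f | d | f Expr

Unit pairs: Atom ⇒* {Term}; Expr ⇒* {Atom, Term}.
Replace each nonterminal's rules with the union of the non-unit rules of every nonterminal it unit-derives.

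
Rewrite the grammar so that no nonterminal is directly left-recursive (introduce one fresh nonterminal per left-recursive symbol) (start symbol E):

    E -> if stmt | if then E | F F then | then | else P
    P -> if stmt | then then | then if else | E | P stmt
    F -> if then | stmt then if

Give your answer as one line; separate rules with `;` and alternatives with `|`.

E -> if stmt | if then E | F F then | then | else P; P -> if stmt P' | then then P' | then if else P' | E P'; F -> if then | stmt then if; P' -> stmt P' | ε

Left recursion appears on P.
For P: α = {stmt}, β = {if stmt, then then, then if else, E}. Rewrite as P → β P' and P' → α P' | ε.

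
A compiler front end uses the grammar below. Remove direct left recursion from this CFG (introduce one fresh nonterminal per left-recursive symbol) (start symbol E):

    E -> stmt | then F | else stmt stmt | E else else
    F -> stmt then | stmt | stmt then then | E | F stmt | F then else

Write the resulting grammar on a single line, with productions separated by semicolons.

E -> stmt E' | then F E' | else stmt stmt E'; F -> stmt then F' | stmt F' | stmt then then F' | E F'; E' -> else else E' | eps; F' -> stmt F' | then else F' | eps

Directly left-recursive nonterminals: E, F.
For E: α = {else else}, β = {stmt, then F, else stmt stmt}. Rewrite as E → β E' and E' → α E' | ε.
For F: α = {stmt, then else}, β = {stmt then, stmt, stmt then then, E}. Rewrite as F → β F' and F' → α F' | ε.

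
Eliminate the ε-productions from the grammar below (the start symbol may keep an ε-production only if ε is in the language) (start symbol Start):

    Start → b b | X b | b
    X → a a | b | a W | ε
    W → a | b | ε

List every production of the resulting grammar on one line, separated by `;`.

Start → b b | X b | b; X → a a | b | a W | a; W → a | b

The nullable symbols are {W, X}.
ε ∉ L(G), so no ε-production is kept.
Expand every rule over subsets of its nullable positions: Start → X b gives X b | b. X → a W gives a W | a.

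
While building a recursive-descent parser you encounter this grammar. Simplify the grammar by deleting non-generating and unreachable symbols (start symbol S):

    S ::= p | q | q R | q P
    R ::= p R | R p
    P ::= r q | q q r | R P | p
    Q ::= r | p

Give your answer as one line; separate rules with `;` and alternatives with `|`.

S ::= p | q | q P; P ::= r q | q q r | p

Generating nonterminals: {P, Q, S}.
Reachable from S after that: {P, S}.
Removed useless symbols: {Q, R} and every production mentioning them.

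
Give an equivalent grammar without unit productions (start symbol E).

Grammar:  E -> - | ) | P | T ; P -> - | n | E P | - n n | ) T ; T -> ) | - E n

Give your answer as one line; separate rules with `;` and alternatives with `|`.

Unit pairs: E ⇒* {P, T}.
Replace each nonterminal's rules with the union of the non-unit rules of every nonterminal it unit-derives.

E -> - | ) | n | E P | - n n | ) T | - E n; P -> - | n | E P | - n n | ) T; T -> ) | - E n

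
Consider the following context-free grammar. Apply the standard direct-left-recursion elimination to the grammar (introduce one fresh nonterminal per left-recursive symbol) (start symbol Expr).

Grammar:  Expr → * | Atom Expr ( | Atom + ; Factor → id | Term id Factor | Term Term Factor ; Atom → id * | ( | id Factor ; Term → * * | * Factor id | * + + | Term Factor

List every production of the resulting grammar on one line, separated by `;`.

Left recursion appears on Term.
For Term: α = {Factor}, β = {* *, * Factor id, * + +}. Rewrite as Term → β Term1 and Term1 → α Term1 | ε.

Expr → * | Atom Expr ( | Atom +; Factor → id | Term id Factor | Term Term Factor; Atom → id * | ( | id Factor; Term → * * Term1 | * Factor id Term1 | * + + Term1; Term1 → Factor Term1 | ε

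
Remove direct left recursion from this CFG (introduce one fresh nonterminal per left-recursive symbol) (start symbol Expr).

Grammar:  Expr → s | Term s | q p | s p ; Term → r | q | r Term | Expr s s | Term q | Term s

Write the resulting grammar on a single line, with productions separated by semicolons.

Term is directly left-recursive.
For Term: α = {q, s}, β = {r, q, r Term, Expr s s}. Rewrite as Term → β Term1 and Term1 → α Term1 | ε.

Expr → s | Term s | q p | s p; Term → r Term1 | q Term1 | r Term Term1 | Expr s s Term1; Term1 → q Term1 | s Term1 | ε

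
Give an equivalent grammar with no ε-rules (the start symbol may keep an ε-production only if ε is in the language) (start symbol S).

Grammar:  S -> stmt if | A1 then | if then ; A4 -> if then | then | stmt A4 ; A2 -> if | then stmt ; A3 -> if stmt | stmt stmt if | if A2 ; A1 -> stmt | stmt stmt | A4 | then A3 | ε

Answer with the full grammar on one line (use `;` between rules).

Nullable nonterminals: {A1}.
ε ∉ L(G), so no ε-production is kept.
For each production, add variants omitting each subset of nullable occurrences: S → A1 then gives A1 then | then.

S -> stmt if | A1 then | then | if then; A4 -> if then | then | stmt A4; A2 -> if | then stmt; A3 -> if stmt | stmt stmt if | if A2; A1 -> stmt | stmt stmt | A4 | then A3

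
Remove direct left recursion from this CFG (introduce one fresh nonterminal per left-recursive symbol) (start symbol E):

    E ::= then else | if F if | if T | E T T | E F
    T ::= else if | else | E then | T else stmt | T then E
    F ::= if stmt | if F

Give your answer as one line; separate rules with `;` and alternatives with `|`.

Directly left-recursive nonterminals: E, T.
For E: α = {T T, F}, β = {then else, if F if, if T}. Rewrite as E → β E' and E' → α E' | ε.
For T: α = {else stmt, then E}, β = {else if, else, E then}. Rewrite as T → β T' and T' → α T' | ε.

E ::= then else E' | if F if E' | if T E'; T ::= else if T' | else T' | E then T'; F ::= if stmt | if F; E' ::= T T E' | F E' | ε; T' ::= else stmt T' | then E T' | ε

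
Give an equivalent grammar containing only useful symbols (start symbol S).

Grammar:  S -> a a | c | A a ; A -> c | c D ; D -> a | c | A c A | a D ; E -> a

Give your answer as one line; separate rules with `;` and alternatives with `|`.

Generating nonterminals: {A, D, E, S}.
Reachable from S after that: {A, D, S}.
Removed useless symbols: {E} and every production mentioning them.

S -> a a | c | A a; A -> c | c D; D -> a | c | A c A | a D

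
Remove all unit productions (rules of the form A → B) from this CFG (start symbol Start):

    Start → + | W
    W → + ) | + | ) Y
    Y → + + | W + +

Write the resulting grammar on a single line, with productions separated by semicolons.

Unit pairs: Start ⇒* {W}.
For each unit pair (A, B), copy every non-unit production of B to A, then drop all unit productions.

Start → + | + ) | ) Y; W → + ) | + | ) Y; Y → + + | W + +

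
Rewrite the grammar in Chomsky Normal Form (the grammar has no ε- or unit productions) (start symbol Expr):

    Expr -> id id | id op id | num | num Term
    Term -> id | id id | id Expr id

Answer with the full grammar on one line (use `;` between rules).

Expr -> X1 X1 | X1 Y1 | num | X3 Term; Term -> id | X1 X1 | X1 Y2; X1 -> id; X2 -> op; X3 -> num; Y1 -> X2 X1; Y2 -> Expr X1

Introduce a nonterminal for each terminal appearing in a rule of length ≥ 2: X1 → id, X2 → op, X3 → num.
Binarize each right-hand side of length ≥ 3 by chaining fresh nonterminals (Y1, Y2, …): affected rules were Expr → X1 X2 X1; Term → X1 Expr X1.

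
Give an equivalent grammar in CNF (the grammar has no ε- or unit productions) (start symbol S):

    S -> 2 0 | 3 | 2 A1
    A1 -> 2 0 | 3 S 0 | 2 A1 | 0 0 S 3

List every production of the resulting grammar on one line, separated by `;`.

Introduce a nonterminal for each terminal appearing in a rule of length ≥ 2: X1 → 2, X2 → 0, X3 → 3.
Binarize each right-hand side of length ≥ 3 by chaining fresh nonterminals (Y1, Y2, …): affected rules were A1 → X3 S X2; A1 → X2 X2 S X3.

S -> X1 X2 | 3 | X1 A1; A1 -> X1 X2 | X3 Y1 | X1 A1 | X2 Y2; X1 -> 2; X2 -> 0; X3 -> 3; Y1 -> S X2; Y2 -> X2 Y3; Y3 -> S X3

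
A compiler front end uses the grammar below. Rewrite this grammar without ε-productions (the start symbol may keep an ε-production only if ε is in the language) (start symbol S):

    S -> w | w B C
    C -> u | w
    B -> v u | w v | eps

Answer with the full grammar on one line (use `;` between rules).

S -> w | w B C | w C; C -> u | w; B -> v u | w v

Nullable nonterminals: {B}.
ε ∉ L(G), so no ε-production is kept.
For each production, add variants omitting each subset of nullable occurrences: S → w B C gives w B C | w C.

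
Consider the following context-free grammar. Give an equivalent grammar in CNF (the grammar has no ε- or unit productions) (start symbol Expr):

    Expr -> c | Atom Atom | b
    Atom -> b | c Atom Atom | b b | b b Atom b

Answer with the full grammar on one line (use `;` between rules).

Introduce a nonterminal for each terminal appearing in a rule of length ≥ 2: X1 → c, X2 → b.
Binarize each right-hand side of length ≥ 3 by chaining fresh nonterminals (Y1, Y2, …): affected rules were Atom → X1 Atom Atom; Atom → X2 X2 Atom X2.

Expr -> c | Atom Atom | b; Atom -> b | X1 Y1 | X2 X2 | X2 Y2; X1 -> c; X2 -> b; Y1 -> Atom Atom; Y2 -> X2 Y3; Y3 -> Atom X2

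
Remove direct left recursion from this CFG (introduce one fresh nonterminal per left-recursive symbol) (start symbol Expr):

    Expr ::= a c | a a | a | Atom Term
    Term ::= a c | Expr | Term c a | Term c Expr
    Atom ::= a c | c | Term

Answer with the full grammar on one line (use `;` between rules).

Term is directly left-recursive.
For Term: α = {c a, c Expr}, β = {a c, Expr}. Rewrite as Term → β Term1 and Term1 → α Term1 | ε.

Expr ::= a c | a a | a | Atom Term; Term ::= a c Term1 | Expr Term1; Atom ::= a c | c | Term; Term1 ::= c a Term1 | c Expr Term1 | epsilon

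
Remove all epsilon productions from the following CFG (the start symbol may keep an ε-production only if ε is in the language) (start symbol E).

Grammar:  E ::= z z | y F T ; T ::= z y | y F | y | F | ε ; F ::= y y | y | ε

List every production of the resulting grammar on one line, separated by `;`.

E ::= z z | y F T | y F | y T | y; T ::= z y | y F | y | F; F ::= y y | y

Nullable nonterminals: {F, T}.
ε ∉ L(G), so no ε-production is kept.
Add the nullable-subset variants: E → y F T gives y F T | y F | y T | y. T → y F gives y F | y.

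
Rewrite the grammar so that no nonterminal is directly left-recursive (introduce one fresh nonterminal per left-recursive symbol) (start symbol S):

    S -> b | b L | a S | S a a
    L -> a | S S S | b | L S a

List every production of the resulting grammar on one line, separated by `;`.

S -> b S' | b L S' | a S S'; L -> a L' | S S S L' | b L'; S' -> a a S' | epsilon; L' -> S a L' | epsilon

Directly left-recursive nonterminals: S, L.
For S: α = {a a}, β = {b, b L, a S}. Rewrite as S → β S' and S' → α S' | ε.
For L: α = {S a}, β = {a, S S S, b}. Rewrite as L → β L' and L' → α L' | ε.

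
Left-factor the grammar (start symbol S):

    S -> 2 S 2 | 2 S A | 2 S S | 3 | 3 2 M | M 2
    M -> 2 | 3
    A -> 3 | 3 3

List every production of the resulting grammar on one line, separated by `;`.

S has alternatives sharing prefix '2 S': factor to S → 2 S S' with S' → 2 | A | S.
S has alternatives sharing prefix '3': factor to S → 3 S'' with S'' → ε | 2 M.
A has alternatives sharing prefix '3': factor to A → 3 A' with A' → ε | 3.

S -> M 2 | 2 S S' | 3 S''; M -> 2 | 3; A -> 3 A'; S' -> 2 | A | S; S'' -> ε | 2 M; A' -> ε | 3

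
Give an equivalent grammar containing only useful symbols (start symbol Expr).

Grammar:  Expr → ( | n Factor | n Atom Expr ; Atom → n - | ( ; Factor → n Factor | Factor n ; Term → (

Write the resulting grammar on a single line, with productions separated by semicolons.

Expr → ( | n Atom Expr; Atom → n - | (

Generating nonterminals: {Atom, Expr, Term}.
Reachable from Expr after that: {Atom, Expr}.
Removed useless symbols: {Factor, Term} and every production mentioning them.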